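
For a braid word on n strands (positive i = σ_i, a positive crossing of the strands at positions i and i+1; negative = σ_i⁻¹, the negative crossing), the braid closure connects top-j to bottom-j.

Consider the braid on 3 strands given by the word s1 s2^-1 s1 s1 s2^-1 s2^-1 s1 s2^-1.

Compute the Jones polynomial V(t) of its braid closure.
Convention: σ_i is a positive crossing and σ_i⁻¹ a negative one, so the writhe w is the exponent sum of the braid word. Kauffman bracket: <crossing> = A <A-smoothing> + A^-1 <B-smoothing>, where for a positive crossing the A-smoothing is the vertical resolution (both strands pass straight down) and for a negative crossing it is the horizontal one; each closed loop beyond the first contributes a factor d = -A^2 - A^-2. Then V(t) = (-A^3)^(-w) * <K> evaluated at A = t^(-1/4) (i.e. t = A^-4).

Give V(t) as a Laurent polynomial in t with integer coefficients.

Braid: s1 s2^-1 s1 s1 s2^-1 s2^-1 s1 s2^-1 on 3 strands, 8 crossings.
Writhe w = (#positive) - (#negative) = 4 - 4 = 0.
State-sum expansion of <K>. There are 2^8 = 256 states.
For each crossing: s=0 is the vertical smoothing, s=1 horizontal. Crossing k contributes A^(sign_k * (1 - 2*s_k)); loop factor d = -A^2 - A^-2.
Tabulate the states by total A-exponent and number of loops L (A-exp: L × count):
  A^8: L=5 ×1
  A^6: L=4 ×8
  A^4: L=3 ×27, L=5 ×1
  A^2: L=2 ×47, L=4 ×9
  A^0: L=1 ×37, L=3 ×32, L=5 ×1
  A^-2: L=2 ×47, L=4 ×9
  A^-4: L=3 ×27, L=5 ×1
  A^-6: L=4 ×8
  A^-8: L=5 ×1
Each group contributes A^e * Σ count * d^(L-1):
Powers of d = -A^2 - A^-2: d^2 = A^4 + 2 + A^-4; d^3 = -A^6 - 3*A^2 - 3*A^-2 - A^-6; d^4 = A^8 + 4*A^4 + 6 + 4*A^-4 + A^-8.
  A^8 * (d^4) = A^16 + 4*A^12 + 6*A^8 + 4*A^4 + 1
  A^6 * (8*d^3) = -8*A^12 - 24*A^8 - 24*A^4 - 8
  A^4 * (27*d^2 + d^4) = A^12 + 31*A^8 + 60*A^4 + 31 + A^-4
  A^2 * (47*d + 9*d^3) = -9*A^8 - 74*A^4 - 74 - 9*A^-4
  A^0 * (37 + 32*d^2 + d^4) = A^8 + 36*A^4 + 107 + 36*A^-4 + A^-8
  A^-2 * (47*d + 9*d^3) = -9*A^4 - 74 - 74*A^-4 - 9*A^-8
  A^-4 * (27*d^2 + d^4) = A^4 + 31 + 60*A^-4 + 31*A^-8 + A^-12
  A^-6 * (8*d^3) = -8 - 24*A^-4 - 24*A^-8 - 8*A^-12
  A^-8 * (d^4) = 1 + 4*A^-4 + 6*A^-8 + 4*A^-12 + A^-16
Summing the groups: <K> = A^16 - 3*A^12 + 5*A^8 - 6*A^4 + 7 - 6*A^-4 + 5*A^-8 - 3*A^-12 + A^-16
Normalise by the writhe: (-A^3)^(-w) = (-A^3)^(0) = 1, so f(A) = 1 * <K> = A^16 - 3*A^12 + 5*A^8 - 6*A^4 + 7 - 6*A^-4 + 5*A^-8 - 3*A^-12 + A^-16.
Substitute A = t^(-1/4), i.e. A^e → t^(-e/4): V(t) = t^4 - 3*t^3 + 5*t^2 - 6*t + 7 - 6*t^-1 + 5*t^-2 - 3*t^-3 + t^-4

Answer: t^4 - 3*t^3 + 5*t^2 - 6*t + 7 - 6*t^-1 + 5*t^-2 - 3*t^-3 + t^-4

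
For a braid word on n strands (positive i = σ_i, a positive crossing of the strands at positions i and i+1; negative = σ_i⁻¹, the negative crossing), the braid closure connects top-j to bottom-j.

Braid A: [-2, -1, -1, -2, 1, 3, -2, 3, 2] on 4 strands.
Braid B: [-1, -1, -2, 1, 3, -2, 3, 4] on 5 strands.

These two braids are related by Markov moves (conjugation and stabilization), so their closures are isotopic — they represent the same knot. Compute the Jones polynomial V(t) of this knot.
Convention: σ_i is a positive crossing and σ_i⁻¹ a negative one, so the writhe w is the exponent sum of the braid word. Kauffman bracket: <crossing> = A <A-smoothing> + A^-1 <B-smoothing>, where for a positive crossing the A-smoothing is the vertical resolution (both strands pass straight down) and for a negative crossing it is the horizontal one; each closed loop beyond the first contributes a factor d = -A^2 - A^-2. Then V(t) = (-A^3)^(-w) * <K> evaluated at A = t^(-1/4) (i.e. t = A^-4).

t^2 - t + 2 - 2*t^-1 + t^-2 - t^-3 + t^-4

Derivation:
Markov-equivalent braids have isotopic closures, hence identical knot invariants. Strip the Markov moves from each word to reach a common short braid β, then compute V(t) once on β.
Braid A: s2^-1 s1^-1 s1^-1 s2^-1 s1 s3 s2^-1 s3 s2 on 4 strands reduces by inverse Markov moves (closure unchanged at each step):
  Deconjugate: the word is γ·β·γ⁻¹ with γ = s2^-1 (prefix) and γ⁻¹ = s2 (suffix); strip both.
Reduced to β = s1^-1 s1^-1 s2^-1 s1 s3 s2^-1 s3 on 4 strands, 7 crossings.
Braid B: s1^-1 s1^-1 s2^-1 s1 s3 s2^-1 s3 s4 on 5 strands reduces by inverse Markov moves (closure unchanged at each step):
  Destabilize: the word has the form β·s4 where s4 occurs only as the final letter (β ∈ B_4); drop it and the last strand → 4 strands.
Reduced to β = s1^-1 s1^-1 s2^-1 s1 s3 s2^-1 s3 on 4 strands, 7 crossings.
Both give the same β = s1^-1 s1^-1 s2^-1 s1 s3 s2^-1 s3 on 4 strands, so one state sum suffices:
Braid: s1^-1 s1^-1 s2^-1 s1 s3 s2^-1 s3 on 4 strands, 7 crossings.
Writhe w = (#positive) - (#negative) = 3 - 4 = -1.
Computing the Kauffman bracket via state sum. There are 2^7 = 128 states.
Smooth each crossing (0=||, 1=⌣⌢); contribution A^(Σ sign_k(1-2s_k)) * d^(L-1).
Tabulate the states by total A-exponent and number of loops L (A-exp: L × count):
  A^7: L=4 ×1
  A^5: L=3 ×7
  A^3: L=2 ×17, L=4 ×4
  A^1: L=1 ×14, L=3 ×20, L=5 ×1
  A^-1: L=2 ×27, L=4 ×8
  A^-3: L=1 ×5, L=3 ×15, L=5 ×1
  A^-5: L=2 ×4, L=4 ×3
  A^-7: L=3 ×1
Each group contributes A^e * Σ count * d^(L-1):
Powers of d = -A^2 - A^-2: d^2 = A^4 + 2 + A^-4; d^3 = -A^6 - 3*A^2 - 3*A^-2 - A^-6; d^4 = A^8 + 4*A^4 + 6 + 4*A^-4 + A^-8.
  A^7 * (d^3) = -A^13 - 3*A^9 - 3*A^5 - A
  A^5 * (7*d^2) = 7*A^9 + 14*A^5 + 7*A
  A^3 * (17*d + 4*d^3) = -4*A^9 - 29*A^5 - 29*A - 4*A^-3
  A^1 * (14 + 20*d^2 + d^4) = A^9 + 24*A^5 + 60*A + 24*A^-3 + A^-7
  A^-1 * (27*d + 8*d^3) = -8*A^5 - 51*A - 51*A^-3 - 8*A^-7
  A^-3 * (5 + 15*d^2 + d^4) = A^5 + 19*A + 41*A^-3 + 19*A^-7 + A^-11
  A^-5 * (4*d + 3*d^3) = -3*A - 13*A^-3 - 13*A^-7 - 3*A^-11
  A^-7 * (d^2) = A^-3 + 2*A^-7 + A^-11
Summing the groups: <K> = -A^13 + A^9 - A^5 + 2*A - 2*A^-3 + A^-7 - A^-11
Normalise by the writhe: (-A^3)^(-w) = (-A^3)^(1) = -A^3, so f(A) = -A^3 * <K> = A^16 - A^12 + A^8 - 2*A^4 + 2 - A^-4 + A^-8.
Substitute A = t^(-1/4), i.e. A^e → t^(-e/4): V(t) = t^2 - t + 2 - 2*t^-1 + t^-2 - t^-3 + t^-4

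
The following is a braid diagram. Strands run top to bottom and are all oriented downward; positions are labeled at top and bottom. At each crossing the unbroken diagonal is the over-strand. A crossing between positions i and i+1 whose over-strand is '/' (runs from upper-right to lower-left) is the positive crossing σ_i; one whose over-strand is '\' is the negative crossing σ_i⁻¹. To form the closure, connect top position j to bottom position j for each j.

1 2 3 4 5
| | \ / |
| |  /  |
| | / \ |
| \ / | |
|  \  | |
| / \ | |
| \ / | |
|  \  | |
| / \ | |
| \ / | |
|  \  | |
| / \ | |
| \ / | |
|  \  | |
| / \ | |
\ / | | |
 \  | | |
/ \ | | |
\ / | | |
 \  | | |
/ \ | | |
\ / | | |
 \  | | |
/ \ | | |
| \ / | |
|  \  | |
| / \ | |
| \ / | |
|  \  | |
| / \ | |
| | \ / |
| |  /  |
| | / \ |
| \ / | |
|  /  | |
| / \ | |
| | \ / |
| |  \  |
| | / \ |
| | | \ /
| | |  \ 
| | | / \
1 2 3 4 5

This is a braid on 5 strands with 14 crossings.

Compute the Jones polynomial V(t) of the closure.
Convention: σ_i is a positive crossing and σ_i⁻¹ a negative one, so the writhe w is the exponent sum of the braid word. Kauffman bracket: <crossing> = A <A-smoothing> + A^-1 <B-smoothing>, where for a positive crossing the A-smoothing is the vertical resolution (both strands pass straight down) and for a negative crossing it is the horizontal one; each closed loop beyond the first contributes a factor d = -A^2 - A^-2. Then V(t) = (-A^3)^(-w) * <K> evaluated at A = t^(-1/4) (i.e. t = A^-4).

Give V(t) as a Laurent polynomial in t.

Reading the diagram top to bottom ('/'-over between positions i,i+1 = s_i, '\'-over = s_i^-1): braid word = s3 s2^-1 s2^-1 s2^-1 s2^-1 s1^-1 s1^-1 s1^-1 s2^-1 s2^-1 s3 s2 s3^-1 s4^-1.
The presented braid s3 s2^-1 s2^-1 s2^-1 s2^-1 s1^-1 s1^-1 s1^-1 s2^-1 s2^-1 s3 s2 s3^-1 s4^-1 on 5 strands reduces by inverse Markov moves (closure unchanged at each step):
  Destabilize: the word has the form β·s4^-1 where s4^-1 occurs only as the final letter (β ∈ B_4); drop it and the last strand → 4 strands.
  Deconjugate: the word is γ·β·γ⁻¹ with γ = s3 s2^-1 (prefix) and γ⁻¹ = s2 s3^-1 (suffix); strip both.
  Destabilize: the word has the form β·s3 where s3 occurs only as the final letter (β ∈ B_3); drop it and the last strand → 3 strands.
Reduced to β = s2^-1 s2^-1 s2^-1 s1^-1 s1^-1 s1^-1 s2^-1 s2^-1 on 3 strands, 8 crossings.
Compute on β:
Braid: s2^-1 s2^-1 s2^-1 s1^-1 s1^-1 s1^-1 s2^-1 s2^-1 on 3 strands, 8 crossings.
Writhe w = (#positive) - (#negative) = 0 - 8 = -8.
Enumerate smoothing states for the bracket polynomial. There are 2^8 = 256 states.
Smooth each crossing (0=||, 1=⌣⌢); contribution A^(Σ sign_k(1-2s_k)) * d^(L-1).
Tabulate the states by total A-exponent and number of loops L (A-exp: L × count):
  A^8: L=7 ×1
  A^6: L=6 ×8
  A^4: L=5 ×28
  A^2: L=4 ×55, L=6 ×1
  A^0: L=3 ×65, L=5 ×5
  A^-2: L=2 ×45, L=4 ×11
  A^-4: L=1 ×15, L=3 ×13
  A^-6: L=2 ×8
  A^-8: L=3 ×1
Each group contributes A^e * Σ count * d^(L-1):
Powers of d = -A^2 - A^-2: d^2 = A^4 + 2 + A^-4; d^3 = -A^6 - 3*A^2 - 3*A^-2 - A^-6; d^4 = A^8 + 4*A^4 + 6 + 4*A^-4 + A^-8; d^5 = -A^10 - 5*A^6 - 10*A^2 - 10*A^-2 - 5*A^-6 - A^-10; d^6 = A^12 + 6*A^8 + 15*A^4 + 20 + 15*A^-4 + 6*A^-8 + A^-12.
  A^8 * (d^6) = A^20 + 6*A^16 + 15*A^12 + 20*A^8 + 15*A^4 + 6 + A^-4
  A^6 * (8*d^5) = -8*A^16 - 40*A^12 - 80*A^8 - 80*A^4 - 40 - 8*A^-4
  A^4 * (28*d^4) = 28*A^12 + 112*A^8 + 168*A^4 + 112 + 28*A^-4
  A^2 * (55*d^3 + d^5) = -A^12 - 60*A^8 - 175*A^4 - 175 - 60*A^-4 - A^-8
  A^0 * (65*d^2 + 5*d^4) = 5*A^8 + 85*A^4 + 160 + 85*A^-4 + 5*A^-8
  A^-2 * (45*d + 11*d^3) = -11*A^4 - 78 - 78*A^-4 - 11*A^-8
  A^-4 * (15 + 13*d^2) = 13 + 41*A^-4 + 13*A^-8
  A^-6 * (8*d) = -8*A^-4 - 8*A^-8
  A^-8 * (d^2) = A^-4 + 2*A^-8 + A^-12
Summing the groups: <K> = A^20 - 2*A^16 + 2*A^12 - 3*A^8 + 2*A^4 - 2 + 2*A^-4 + A^-12
Normalise by the writhe: (-A^3)^(-w) = (-A^3)^(8) = A^24, so f(A) = A^24 * <K> = A^44 - 2*A^40 + 2*A^36 - 3*A^32 + 2*A^28 - 2*A^24 + 2*A^20 + A^12.
Substitute A = t^(-1/4), i.e. A^e → t^(-e/4): V(t) = t^-3 + 2*t^-5 - 2*t^-6 + 2*t^-7 - 3*t^-8 + 2*t^-9 - 2*t^-10 + t^-11

Answer: t^-3 + 2*t^-5 - 2*t^-6 + 2*t^-7 - 3*t^-8 + 2*t^-9 - 2*t^-10 + t^-11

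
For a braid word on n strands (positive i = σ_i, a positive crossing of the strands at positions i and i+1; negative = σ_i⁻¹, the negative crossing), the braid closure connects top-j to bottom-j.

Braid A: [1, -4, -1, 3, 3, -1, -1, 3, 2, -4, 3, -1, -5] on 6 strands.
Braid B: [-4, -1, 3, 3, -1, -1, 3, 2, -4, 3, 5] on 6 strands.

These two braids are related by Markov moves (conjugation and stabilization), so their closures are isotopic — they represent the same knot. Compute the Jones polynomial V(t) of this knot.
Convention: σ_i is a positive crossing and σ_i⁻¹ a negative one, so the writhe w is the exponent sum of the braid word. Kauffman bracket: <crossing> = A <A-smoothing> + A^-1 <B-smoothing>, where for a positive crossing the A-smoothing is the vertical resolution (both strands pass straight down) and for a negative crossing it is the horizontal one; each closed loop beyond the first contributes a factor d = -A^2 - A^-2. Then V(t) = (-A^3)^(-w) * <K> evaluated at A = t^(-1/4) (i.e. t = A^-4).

t^4 - 2*t^3 + 3*t^2 - 5*t + 6 - 5*t^-1 + 5*t^-2 - 3*t^-3 + 2*t^-4 - t^-5

Derivation:
Markov-equivalent braids have isotopic closures, hence identical knot invariants. Strip the Markov moves from each word to reach a common short braid β, then compute V(t) once on β.
Braid A: s1 s4^-1 s1^-1 s3 s3 s1^-1 s1^-1 s3 s2 s4^-1 s3 s1^-1 s5^-1 on 6 strands reduces by inverse Markov moves (closure unchanged at each step):
  Destabilize: the word has the form β·s5^-1 where s5^-1 occurs only as the final letter (β ∈ B_5); drop it and the last strand → 5 strands.
  Deconjugate: the word is γ·β·γ⁻¹ with γ = s1 (prefix) and γ⁻¹ = s1^-1 (suffix); strip both.
Reduced to β = s4^-1 s1^-1 s3 s3 s1^-1 s1^-1 s3 s2 s4^-1 s3 on 5 strands, 10 crossings.
Braid B: s4^-1 s1^-1 s3 s3 s1^-1 s1^-1 s3 s2 s4^-1 s3 s5 on 6 strands reduces by inverse Markov moves (closure unchanged at each step):
  Destabilize: the word has the form β·s5 where s5 occurs only as the final letter (β ∈ B_5); drop it and the last strand → 5 strands.
Reduced to β = s4^-1 s1^-1 s3 s3 s1^-1 s1^-1 s3 s2 s4^-1 s3 on 5 strands, 10 crossings.
Both give the same β = s4^-1 s1^-1 s3 s3 s1^-1 s1^-1 s3 s2 s4^-1 s3 on 5 strands, so one state sum suffices:
Braid: s4^-1 s1^-1 s3 s3 s1^-1 s1^-1 s3 s2 s4^-1 s3 on 5 strands, 10 crossings.
Writhe w = (#positive) - (#negative) = 5 - 5 = 0.
Computing the Kauffman bracket via state sum. There are 2^10 = 1024 states.
For each crossing: s=0 is the vertical smoothing, s=1 horizontal. Crossing k contributes A^(sign_k * (1 - 2*s_k)); loop factor d = -A^2 - A^-2.
Tabulate the states by total A-exponent and number of loops L (A-exp: L × count):
  A^10: L=6 ×1
  A^8: L=5 ×10
  A^6: L=4 ×41, L=6 ×4
  A^4: L=3 ×83, L=5 ×36, L=7 ×1
  A^2: L=2 ×84, L=4 ×107, L=6 ×19
  A^0: L=1 ×33, L=3 ×143, L=5 ×70, L=7 ×6
  A^-2: L=2 ×68, L=4 ×116, L=6 ×25, L=8 ×1
  A^-4: L=3 ×64, L=5 ×52, L=7 ×4
  A^-6: L=4 ×33, L=6 ×12
  A^-8: L=5 ×9, L=7 ×1
  A^-10: L=6 ×1
Each group contributes A^e * Σ count * d^(L-1):
Powers of d = -A^2 - A^-2: d^2 = A^4 + 2 + A^-4; d^3 = -A^6 - 3*A^2 - 3*A^-2 - A^-6; d^4 = A^8 + 4*A^4 + 6 + 4*A^-4 + A^-8; d^5 = -A^10 - 5*A^6 - 10*A^2 - 10*A^-2 - 5*A^-6 - A^-10; d^6 = A^12 + 6*A^8 + 15*A^4 + 20 + 15*A^-4 + 6*A^-8 + A^-12; d^7 = -A^14 - 7*A^10 - 21*A^6 - 35*A^2 - 35*A^-2 - 21*A^-6 - 7*A^-10 - A^-14.
  A^10 * (d^5) = -A^20 - 5*A^16 - 10*A^12 - 10*A^8 - 5*A^4 - 1
  A^8 * (10*d^4) = 10*A^16 + 40*A^12 + 60*A^8 + 40*A^4 + 10
  A^6 * (41*d^3 + 4*d^5) = -4*A^16 - 61*A^12 - 163*A^8 - 163*A^4 - 61 - 4*A^-4
  A^4 * (83*d^2 + 36*d^4 + d^6) = A^16 + 42*A^12 + 242*A^8 + 402*A^4 + 242 + 42*A^-4 + A^-8
  A^2 * (84*d + 107*d^3 + 19*d^5) = -19*A^12 - 202*A^8 - 595*A^4 - 595 - 202*A^-4 - 19*A^-8
  A^0 * (33 + 143*d^2 + 70*d^4 + 6*d^6) = 6*A^12 + 106*A^8 + 513*A^4 + 859 + 513*A^-4 + 106*A^-8 + 6*A^-12
  A^-2 * (68*d + 116*d^3 + 25*d^5 + d^7) = -A^12 - 32*A^8 - 262*A^4 - 701 - 701*A^-4 - 262*A^-8 - 32*A^-12 - A^-16
  A^-4 * (64*d^2 + 52*d^4 + 4*d^6) = 4*A^8 + 76*A^4 + 332 + 520*A^-4 + 332*A^-8 + 76*A^-12 + 4*A^-16
  A^-6 * (33*d^3 + 12*d^5) = -12*A^4 - 93 - 219*A^-4 - 219*A^-8 - 93*A^-12 - 12*A^-16
  A^-8 * (9*d^4 + d^6) = A^4 + 15 + 51*A^-4 + 74*A^-8 + 51*A^-12 + 15*A^-16 + A^-20
  A^-10 * (d^5) = -1 - 5*A^-4 - 10*A^-8 - 10*A^-12 - 5*A^-16 - A^-20
Summing the groups: <K> = -A^20 + 2*A^16 - 3*A^12 + 5*A^8 - 5*A^4 + 6 - 5*A^-4 + 3*A^-8 - 2*A^-12 + A^-16
Normalise by the writhe: (-A^3)^(-w) = (-A^3)^(0) = 1, so f(A) = 1 * <K> = -A^20 + 2*A^16 - 3*A^12 + 5*A^8 - 5*A^4 + 6 - 5*A^-4 + 3*A^-8 - 2*A^-12 + A^-16.
Substitute A = t^(-1/4), i.e. A^e → t^(-e/4): V(t) = t^4 - 2*t^3 + 3*t^2 - 5*t + 6 - 5*t^-1 + 5*t^-2 - 3*t^-3 + 2*t^-4 - t^-5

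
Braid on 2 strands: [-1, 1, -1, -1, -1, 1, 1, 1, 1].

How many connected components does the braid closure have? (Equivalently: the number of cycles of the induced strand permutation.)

1

Derivation:
Track the strand permutation on 2 strands, starting from identity.
  step 1: s1^-1 swaps positions 1,2 -> [2 1]
  step 2: s1 swaps positions 1,2 -> [1 2]
  step 3: s1^-1 swaps positions 1,2 -> [2 1]
  step 4: s1^-1 swaps positions 1,2 -> [1 2]
  step 5: s1^-1 swaps positions 1,2 -> [2 1]
  step 6: s1 swaps positions 1,2 -> [1 2]
  step 7: s1 swaps positions 1,2 -> [2 1]
  step 8: s1 swaps positions 1,2 -> [1 2]
  step 9: s1 swaps positions 1,2 -> [2 1]
Final permutation (position -> original strand): [2 1]
Closure components = cycle count of this permutation = 1.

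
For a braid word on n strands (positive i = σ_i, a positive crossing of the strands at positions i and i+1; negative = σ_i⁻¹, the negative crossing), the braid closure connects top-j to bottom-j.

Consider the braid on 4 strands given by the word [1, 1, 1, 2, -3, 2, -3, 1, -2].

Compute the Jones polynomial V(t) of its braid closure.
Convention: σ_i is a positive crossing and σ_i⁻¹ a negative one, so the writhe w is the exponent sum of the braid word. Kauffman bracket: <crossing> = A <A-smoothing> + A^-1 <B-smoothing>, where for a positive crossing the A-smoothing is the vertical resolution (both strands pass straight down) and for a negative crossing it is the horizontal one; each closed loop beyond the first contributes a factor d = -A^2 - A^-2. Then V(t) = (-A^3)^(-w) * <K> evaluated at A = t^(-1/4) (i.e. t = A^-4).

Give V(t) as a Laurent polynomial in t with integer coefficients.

t^7 - 2*t^6 + 3*t^5 - 4*t^4 + 4*t^3 - 4*t^2 + 3*t - 1 + t^-1

Derivation:
Braid: s1 s1 s1 s2 s3^-1 s2 s3^-1 s1 s2^-1 on 4 strands, 9 crossings.
Writhe w = (#positive) - (#negative) = 6 - 3 = 3.
Enumerate smoothing states for the bracket polynomial. There are 2^9 = 512 states.
For each crossing: s=0 is the vertical smoothing, s=1 horizontal. Crossing k contributes A^(sign_k * (1 - 2*s_k)); loop factor d = -A^2 - A^-2.
Tabulate the states by total A-exponent and number of loops L (A-exp: L × count):
  A^9: L=3 ×1
  A^7: L=2 ×7, L=4 ×2
  A^5: L=1 ×12, L=3 ×24
  A^3: L=2 ×66, L=4 ×18
  A^1: L=1 ×35, L=3 ×84, L=5 ×7
  A^-1: L=2 ×73, L=4 ×52, L=6 ×1
  A^-3: L=3 ×68, L=5 ×16
  A^-5: L=4 ×34, L=6 ×2
  A^-7: L=5 ×9
  A^-9: L=6 ×1
Each group contributes A^e * Σ count * d^(L-1):
Powers of d = -A^2 - A^-2: d^2 = A^4 + 2 + A^-4; d^3 = -A^6 - 3*A^2 - 3*A^-2 - A^-6; d^4 = A^8 + 4*A^4 + 6 + 4*A^-4 + A^-8; d^5 = -A^10 - 5*A^6 - 10*A^2 - 10*A^-2 - 5*A^-6 - A^-10.
  A^9 * (d^2) = A^13 + 2*A^9 + A^5
  A^7 * (7*d + 2*d^3) = -2*A^13 - 13*A^9 - 13*A^5 - 2*A
  A^5 * (12 + 24*d^2) = 24*A^9 + 60*A^5 + 24*A
  A^3 * (66*d + 18*d^3) = -18*A^9 - 120*A^5 - 120*A - 18*A^-3
  A^1 * (35 + 84*d^2 + 7*d^4) = 7*A^9 + 112*A^5 + 245*A + 112*A^-3 + 7*A^-7
  A^-1 * (73*d + 52*d^3 + d^5) = -A^9 - 57*A^5 - 239*A - 239*A^-3 - 57*A^-7 - A^-11
  A^-3 * (68*d^2 + 16*d^4) = 16*A^5 + 132*A + 232*A^-3 + 132*A^-7 + 16*A^-11
  A^-5 * (34*d^3 + 2*d^5) = -2*A^5 - 44*A - 122*A^-3 - 122*A^-7 - 44*A^-11 - 2*A^-15
  A^-7 * (9*d^4) = 9*A + 36*A^-3 + 54*A^-7 + 36*A^-11 + 9*A^-15
  A^-9 * (d^5) = -A - 5*A^-3 - 10*A^-7 - 10*A^-11 - 5*A^-15 - A^-19
Summing the groups: <K> = -A^13 + A^9 - 3*A^5 + 4*A - 4*A^-3 + 4*A^-7 - 3*A^-11 + 2*A^-15 - A^-19
Normalise by the writhe: (-A^3)^(-w) = (-A^3)^(-3) = -A^-9, so f(A) = -A^-9 * <K> = A^4 - 1 + 3*A^-4 - 4*A^-8 + 4*A^-12 - 4*A^-16 + 3*A^-20 - 2*A^-24 + A^-28.
Substitute A = t^(-1/4), i.e. A^e → t^(-e/4): V(t) = t^7 - 2*t^6 + 3*t^5 - 4*t^4 + 4*t^3 - 4*t^2 + 3*t - 1 + t^-1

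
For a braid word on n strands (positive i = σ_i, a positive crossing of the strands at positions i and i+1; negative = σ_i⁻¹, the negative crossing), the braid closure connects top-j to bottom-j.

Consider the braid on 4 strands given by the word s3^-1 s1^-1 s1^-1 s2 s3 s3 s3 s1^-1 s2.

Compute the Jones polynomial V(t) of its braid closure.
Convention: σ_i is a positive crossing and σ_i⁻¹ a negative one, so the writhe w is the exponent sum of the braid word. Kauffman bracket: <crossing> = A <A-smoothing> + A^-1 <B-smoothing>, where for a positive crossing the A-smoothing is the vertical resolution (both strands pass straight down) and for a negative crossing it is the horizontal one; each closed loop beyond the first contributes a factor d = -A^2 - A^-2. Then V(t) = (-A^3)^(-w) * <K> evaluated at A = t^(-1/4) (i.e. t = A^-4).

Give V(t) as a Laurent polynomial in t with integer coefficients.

-t^5 + 2*t^4 - 3*t^3 + 4*t^2 - 4*t + 5 - 3*t^-1 + 2*t^-2 - t^-3

Derivation:
Braid: s3^-1 s1^-1 s1^-1 s2 s3 s3 s3 s1^-1 s2 on 4 strands, 9 crossings.
Writhe w = (#positive) - (#negative) = 5 - 4 = 1.
State-sum expansion of <K>. There are 2^9 = 512 states.
Each crossing splits two ways (0=vertical, 1=horizontal). The state's weight is A^(#A-smoothings - #B-smoothings) * d^(loops - 1).
Tabulate the states by total A-exponent and number of loops L (A-exp: L × count):
  A^9: L=4 ×1
  A^7: L=3 ×5, L=5 ×4
  A^5: L=2 ×10, L=4 ×23, L=6 ×3
  A^3: L=1 ×8, L=3 ×57, L=5 ×18, L=7 ×1
  A^1: L=2 ×70, L=4 ×50, L=6 ×6
  A^-1: L=1 ×33, L=3 ×75, L=5 ×18
  A^-3: L=2 ×51, L=4 ×32, L=6 ×1
  A^-5: L=3 ×32, L=5 ×4
  A^-7: L=4 ×9
  A^-9: L=5 ×1
Each group contributes A^e * Σ count * d^(L-1):
Powers of d = -A^2 - A^-2: d^2 = A^4 + 2 + A^-4; d^3 = -A^6 - 3*A^2 - 3*A^-2 - A^-6; d^4 = A^8 + 4*A^4 + 6 + 4*A^-4 + A^-8; d^5 = -A^10 - 5*A^6 - 10*A^2 - 10*A^-2 - 5*A^-6 - A^-10; d^6 = A^12 + 6*A^8 + 15*A^4 + 20 + 15*A^-4 + 6*A^-8 + A^-12.
  A^9 * (d^3) = -A^15 - 3*A^11 - 3*A^7 - A^3
  A^7 * (5*d^2 + 4*d^4) = 4*A^15 + 21*A^11 + 34*A^7 + 21*A^3 + 4*A^-1
  A^5 * (10*d + 23*d^3 + 3*d^5) = -3*A^15 - 38*A^11 - 109*A^7 - 109*A^3 - 38*A^-1 - 3*A^-5
  A^3 * (8 + 57*d^2 + 18*d^4 + d^6) = A^15 + 24*A^11 + 144*A^7 + 250*A^3 + 144*A^-1 + 24*A^-5 + A^-9
  A^1 * (70*d + 50*d^3 + 6*d^5) = -6*A^11 - 80*A^7 - 280*A^3 - 280*A^-1 - 80*A^-5 - 6*A^-9
  A^-1 * (33 + 75*d^2 + 18*d^4) = 18*A^7 + 147*A^3 + 291*A^-1 + 147*A^-5 + 18*A^-9
  A^-3 * (51*d + 32*d^3 + d^5) = -A^7 - 37*A^3 - 157*A^-1 - 157*A^-5 - 37*A^-9 - A^-13
  A^-5 * (32*d^2 + 4*d^4) = 4*A^3 + 48*A^-1 + 88*A^-5 + 48*A^-9 + 4*A^-13
  A^-7 * (9*d^3) = -9*A^-1 - 27*A^-5 - 27*A^-9 - 9*A^-13
  A^-9 * (d^4) = A^-1 + 4*A^-5 + 6*A^-9 + 4*A^-13 + A^-17
Summing the groups: <K> = A^15 - 2*A^11 + 3*A^7 - 5*A^3 + 4*A^-1 - 4*A^-5 + 3*A^-9 - 2*A^-13 + A^-17
Normalise by the writhe: (-A^3)^(-w) = (-A^3)^(-1) = -A^-3, so f(A) = -A^-3 * <K> = -A^12 + 2*A^8 - 3*A^4 + 5 - 4*A^-4 + 4*A^-8 - 3*A^-12 + 2*A^-16 - A^-20.
Substitute A = t^(-1/4), i.e. A^e → t^(-e/4): V(t) = -t^5 + 2*t^4 - 3*t^3 + 4*t^2 - 4*t + 5 - 3*t^-1 + 2*t^-2 - t^-3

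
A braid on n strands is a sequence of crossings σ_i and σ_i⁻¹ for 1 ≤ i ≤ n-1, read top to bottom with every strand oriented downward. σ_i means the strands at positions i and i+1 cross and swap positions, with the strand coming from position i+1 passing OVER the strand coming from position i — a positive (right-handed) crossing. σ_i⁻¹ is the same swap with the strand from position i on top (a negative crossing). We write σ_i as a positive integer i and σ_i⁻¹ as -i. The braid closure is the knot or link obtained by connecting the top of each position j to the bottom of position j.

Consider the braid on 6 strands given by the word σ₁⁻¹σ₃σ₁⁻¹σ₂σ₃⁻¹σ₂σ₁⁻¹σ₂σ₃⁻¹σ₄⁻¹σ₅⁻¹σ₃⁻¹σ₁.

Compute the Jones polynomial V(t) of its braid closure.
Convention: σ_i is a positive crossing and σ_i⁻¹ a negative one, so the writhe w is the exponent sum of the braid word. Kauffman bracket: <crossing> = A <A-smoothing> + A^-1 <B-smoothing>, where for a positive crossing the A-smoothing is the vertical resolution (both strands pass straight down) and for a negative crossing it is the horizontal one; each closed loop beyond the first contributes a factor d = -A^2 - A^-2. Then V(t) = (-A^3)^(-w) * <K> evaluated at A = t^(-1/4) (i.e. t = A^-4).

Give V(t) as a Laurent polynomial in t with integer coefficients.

The presented braid s1^-1 s3 s1^-1 s2 s3^-1 s2 s1^-1 s2 s3^-1 s4^-1 s5^-1 s3^-1 s1 on 6 strands reduces by inverse Markov moves (closure unchanged at each step):
  Deconjugate: the word is γ·β·γ⁻¹ with γ = s1^-1 s3 (prefix) and γ⁻¹ = s3^-1 s1 (suffix); strip both.
  Destabilize: the word has the form β·s5^-1 where s5^-1 occurs only as the final letter (β ∈ B_5); drop it and the last strand → 5 strands.
  Destabilize: the word has the form β·s4^-1 where s4^-1 occurs only as the final letter (β ∈ B_4); drop it and the last strand → 4 strands.
Reduced to β = s1^-1 s2 s3^-1 s2 s1^-1 s2 s3^-1 on 4 strands, 7 crossings.
Compute on β:
Braid: s1^-1 s2 s3^-1 s2 s1^-1 s2 s3^-1 on 4 strands, 7 crossings.
Writhe w = (#positive) - (#negative) = 3 - 4 = -1.
State-sum expansion of <K>. There are 2^7 = 128 states.
Smooth each crossing (0=||, 1=⌣⌢); contribution A^(Σ sign_k(1-2s_k)) * d^(L-1).
Tabulate the states by total A-exponent and number of loops L (A-exp: L × count):
  A^7: L=4 ×1
  A^5: L=3 ×7
  A^3: L=2 ×19, L=4 ×2
  A^1: L=1 ×21, L=3 ×14
  A^-1: L=2 ×32, L=4 ×3
  A^-3: L=3 ×21
  A^-5: L=4 ×7
  A^-7: L=5 ×1
Each group contributes A^e * Σ count * d^(L-1):
Powers of d = -A^2 - A^-2: d^2 = A^4 + 2 + A^-4; d^3 = -A^6 - 3*A^2 - 3*A^-2 - A^-6; d^4 = A^8 + 4*A^4 + 6 + 4*A^-4 + A^-8.
  A^7 * (d^3) = -A^13 - 3*A^9 - 3*A^5 - A
  A^5 * (7*d^2) = 7*A^9 + 14*A^5 + 7*A
  A^3 * (19*d + 2*d^3) = -2*A^9 - 25*A^5 - 25*A - 2*A^-3
  A^1 * (21 + 14*d^2) = 14*A^5 + 49*A + 14*A^-3
  A^-1 * (32*d + 3*d^3) = -3*A^5 - 41*A - 41*A^-3 - 3*A^-7
  A^-3 * (21*d^2) = 21*A + 42*A^-3 + 21*A^-7
  A^-5 * (7*d^3) = -7*A - 21*A^-3 - 21*A^-7 - 7*A^-11
  A^-7 * (d^4) = A + 4*A^-3 + 6*A^-7 + 4*A^-11 + A^-15
Summing the groups: <K> = -A^13 + 2*A^9 - 3*A^5 + 4*A - 4*A^-3 + 3*A^-7 - 3*A^-11 + A^-15
Normalise by the writhe: (-A^3)^(-w) = (-A^3)^(1) = -A^3, so f(A) = -A^3 * <K> = A^16 - 2*A^12 + 3*A^8 - 4*A^4 + 4 - 3*A^-4 + 3*A^-8 - A^-12.
Substitute A = t^(-1/4), i.e. A^e → t^(-e/4): V(t) = -t^3 + 3*t^2 - 3*t + 4 - 4*t^-1 + 3*t^-2 - 2*t^-3 + t^-4

Answer: -t^3 + 3*t^2 - 3*t + 4 - 4*t^-1 + 3*t^-2 - 2*t^-3 + t^-4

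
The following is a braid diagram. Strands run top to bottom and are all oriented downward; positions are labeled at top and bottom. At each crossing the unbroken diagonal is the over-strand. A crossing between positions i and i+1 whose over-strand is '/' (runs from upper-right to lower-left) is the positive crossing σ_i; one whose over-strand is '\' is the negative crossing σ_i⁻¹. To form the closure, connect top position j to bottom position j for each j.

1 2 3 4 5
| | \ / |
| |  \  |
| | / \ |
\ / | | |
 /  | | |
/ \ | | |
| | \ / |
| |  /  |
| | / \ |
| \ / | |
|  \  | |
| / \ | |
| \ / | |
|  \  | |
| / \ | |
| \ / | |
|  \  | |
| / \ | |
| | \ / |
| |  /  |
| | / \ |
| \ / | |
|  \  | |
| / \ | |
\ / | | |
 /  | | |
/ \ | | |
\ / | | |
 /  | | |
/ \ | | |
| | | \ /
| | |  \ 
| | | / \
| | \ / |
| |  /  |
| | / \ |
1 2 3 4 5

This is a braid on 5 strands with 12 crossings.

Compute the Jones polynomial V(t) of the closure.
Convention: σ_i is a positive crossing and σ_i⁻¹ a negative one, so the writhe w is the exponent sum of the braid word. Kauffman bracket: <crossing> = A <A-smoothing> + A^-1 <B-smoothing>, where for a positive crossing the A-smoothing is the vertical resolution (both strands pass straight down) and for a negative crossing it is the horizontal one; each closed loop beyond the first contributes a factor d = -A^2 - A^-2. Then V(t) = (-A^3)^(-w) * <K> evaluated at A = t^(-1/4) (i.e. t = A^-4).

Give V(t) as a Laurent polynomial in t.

Reading the diagram top to bottom ('/'-over between positions i,i+1 = s_i, '\'-over = s_i^-1): braid word = s3^-1 s1 s3 s2^-1 s2^-1 s2^-1 s3 s2^-1 s1 s1 s4^-1 s3.
The presented braid s3^-1 s1 s3 s2^-1 s2^-1 s2^-1 s3 s2^-1 s1 s1 s4^-1 s3 on 5 strands reduces by inverse Markov moves (closure unchanged at each step):
  Deconjugate: the word is γ·β·γ⁻¹ with γ = s3^-1 (prefix) and γ⁻¹ = s3 (suffix); strip both.
  Destabilize: the word has the form β·s4^-1 where s4^-1 occurs only as the final letter (β ∈ B_4); drop it and the last strand → 4 strands.
Reduced to β = s1 s3 s2^-1 s2^-1 s2^-1 s3 s2^-1 s1 s1 on 4 strands, 9 crossings.
Compute on β:
Braid: s1 s3 s2^-1 s2^-1 s2^-1 s3 s2^-1 s1 s1 on 4 strands, 9 crossings.
Writhe w = (#positive) - (#negative) = 5 - 4 = 1.
State-sum expansion of <K>. There are 2^9 = 512 states.
For each crossing: s=0 is the vertical smoothing, s=1 horizontal. Crossing k contributes A^(sign_k * (1 - 2*s_k)); loop factor d = -A^2 - A^-2.
Tabulate the states by total A-exponent and number of loops L (A-exp: L × count):
  A^9: L=6 ×1
  A^7: L=5 ×9
  A^5: L=4 ×33, L=6 ×3
  A^3: L=3 ×64, L=5 ×19, L=7 ×1
  A^1: L=2 ×68, L=4 ×52, L=6 ×6
  A^-1: L=1 ×33, L=3 ×75, L=5 ×18
  A^-3: L=2 ×51, L=4 ×32, L=6 ×1
  A^-5: L=3 ×32, L=5 ×4
  A^-7: L=4 ×9
  A^-9: L=5 ×1
Each group contributes A^e * Σ count * d^(L-1):
Powers of d = -A^2 - A^-2: d^2 = A^4 + 2 + A^-4; d^3 = -A^6 - 3*A^2 - 3*A^-2 - A^-6; d^4 = A^8 + 4*A^4 + 6 + 4*A^-4 + A^-8; d^5 = -A^10 - 5*A^6 - 10*A^2 - 10*A^-2 - 5*A^-6 - A^-10; d^6 = A^12 + 6*A^8 + 15*A^4 + 20 + 15*A^-4 + 6*A^-8 + A^-12.
  A^9 * (d^5) = -A^19 - 5*A^15 - 10*A^11 - 10*A^7 - 5*A^3 - A^-1
  A^7 * (9*d^4) = 9*A^15 + 36*A^11 + 54*A^7 + 36*A^3 + 9*A^-1
  A^5 * (33*d^3 + 3*d^5) = -3*A^15 - 48*A^11 - 129*A^7 - 129*A^3 - 48*A^-1 - 3*A^-5
  A^3 * (64*d^2 + 19*d^4 + d^6) = A^15 + 25*A^11 + 155*A^7 + 262*A^3 + 155*A^-1 + 25*A^-5 + A^-9
  A^1 * (68*d + 52*d^3 + 6*d^5) = -6*A^11 - 82*A^7 - 284*A^3 - 284*A^-1 - 82*A^-5 - 6*A^-9
  A^-1 * (33 + 75*d^2 + 18*d^4) = 18*A^7 + 147*A^3 + 291*A^-1 + 147*A^-5 + 18*A^-9
  A^-3 * (51*d + 32*d^3 + d^5) = -A^7 - 37*A^3 - 157*A^-1 - 157*A^-5 - 37*A^-9 - A^-13
  A^-5 * (32*d^2 + 4*d^4) = 4*A^3 + 48*A^-1 + 88*A^-5 + 48*A^-9 + 4*A^-13
  A^-7 * (9*d^3) = -9*A^-1 - 27*A^-5 - 27*A^-9 - 9*A^-13
  A^-9 * (d^4) = A^-1 + 4*A^-5 + 6*A^-9 + 4*A^-13 + A^-17
Summing the groups: <K> = -A^19 + 2*A^15 - 3*A^11 + 5*A^7 - 6*A^3 + 5*A^-1 - 5*A^-5 + 3*A^-9 - 2*A^-13 + A^-17
Normalise by the writhe: (-A^3)^(-w) = (-A^3)^(-1) = -A^-3, so f(A) = -A^-3 * <K> = A^16 - 2*A^12 + 3*A^8 - 5*A^4 + 6 - 5*A^-4 + 5*A^-8 - 3*A^-12 + 2*A^-16 - A^-20.
Substitute A = t^(-1/4), i.e. A^e → t^(-e/4): V(t) = -t^5 + 2*t^4 - 3*t^3 + 5*t^2 - 5*t + 6 - 5*t^-1 + 3*t^-2 - 2*t^-3 + t^-4

Answer: -t^5 + 2*t^4 - 3*t^3 + 5*t^2 - 5*t + 6 - 5*t^-1 + 3*t^-2 - 2*t^-3 + t^-4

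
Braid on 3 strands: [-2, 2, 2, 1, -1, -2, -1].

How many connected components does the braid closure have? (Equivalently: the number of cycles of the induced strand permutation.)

Track the strand permutation on 3 strands, starting from identity.
  step 1: s2^-1 swaps positions 2,3 -> [1 3 2]
  step 2: s2 swaps positions 2,3 -> [1 2 3]
  step 3: s2 swaps positions 2,3 -> [1 3 2]
  step 4: s1 swaps positions 1,2 -> [3 1 2]
  step 5: s1^-1 swaps positions 1,2 -> [1 3 2]
  step 6: s2^-1 swaps positions 2,3 -> [1 2 3]
  step 7: s1^-1 swaps positions 1,2 -> [2 1 3]
Final permutation (position -> original strand): [2 1 3]
Closure components = cycle count of this permutation = 2.

Answer: 2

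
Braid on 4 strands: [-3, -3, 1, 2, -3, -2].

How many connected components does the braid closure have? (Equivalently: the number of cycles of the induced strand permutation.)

Track the strand permutation on 4 strands, starting from identity.
  step 1: s3^-1 swaps positions 3,4 -> [1 2 4 3]
  step 2: s3^-1 swaps positions 3,4 -> [1 2 3 4]
  step 3: s1 swaps positions 1,2 -> [2 1 3 4]
  step 4: s2 swaps positions 2,3 -> [2 3 1 4]
  step 5: s3^-1 swaps positions 3,4 -> [2 3 4 1]
  step 6: s2^-1 swaps positions 2,3 -> [2 4 3 1]
Final permutation (position -> original strand): [2 4 3 1]
Closure components = cycle count of this permutation = 2.

Answer: 2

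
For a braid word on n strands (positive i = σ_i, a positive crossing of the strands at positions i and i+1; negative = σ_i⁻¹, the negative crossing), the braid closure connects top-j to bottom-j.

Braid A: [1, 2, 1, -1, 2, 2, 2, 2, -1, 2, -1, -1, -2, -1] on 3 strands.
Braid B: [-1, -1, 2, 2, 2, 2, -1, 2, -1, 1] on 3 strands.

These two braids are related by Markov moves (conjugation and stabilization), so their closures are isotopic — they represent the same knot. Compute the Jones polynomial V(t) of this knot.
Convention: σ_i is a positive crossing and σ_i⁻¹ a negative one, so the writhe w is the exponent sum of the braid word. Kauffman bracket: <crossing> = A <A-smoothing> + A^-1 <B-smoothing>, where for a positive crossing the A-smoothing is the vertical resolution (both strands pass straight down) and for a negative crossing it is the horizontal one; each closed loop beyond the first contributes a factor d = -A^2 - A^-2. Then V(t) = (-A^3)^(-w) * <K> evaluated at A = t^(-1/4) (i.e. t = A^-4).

Markov-equivalent braids have isotopic closures, hence identical knot invariants. Strip the Markov moves from each word to reach a common short braid β, then compute V(t) once on β.
Braid A: s1 s2 s1 s1^-1 s2 s2 s2 s2 s1^-1 s2 s1^-1 s1^-1 s2^-1 s1^-1 on 3 strands reduces by inverse Markov moves (closure unchanged at each step):
  Deconjugate: the word is γ·β·γ⁻¹ with γ = s1 (prefix) and γ⁻¹ = s1^-1 (suffix); strip both.
  Deconjugate: the word is γ·β·γ⁻¹ with γ = s2 s1 (prefix) and γ⁻¹ = s1^-1 s2^-1 (suffix); strip both.
Reduced to β = s1^-1 s2 s2 s2 s2 s1^-1 s2 s1^-1 on 3 strands, 8 crossings.
Braid B: s1^-1 s1^-1 s2 s2 s2 s2 s1^-1 s2 s1^-1 s1 on 3 strands reduces by inverse Markov moves (closure unchanged at each step):
  Deconjugate: the word is γ·β·γ⁻¹ with γ = s1^-1 (prefix) and γ⁻¹ = s1 (suffix); strip both.
Reduced to β = s1^-1 s2 s2 s2 s2 s1^-1 s2 s1^-1 on 3 strands, 8 crossings.
Both give the same β = s1^-1 s2 s2 s2 s2 s1^-1 s2 s1^-1 on 3 strands, so one state sum suffices:
Braid: s1^-1 s2 s2 s2 s2 s1^-1 s2 s1^-1 on 3 strands, 8 crossings.
Writhe w = (#positive) - (#negative) = 5 - 3 = 2.
Computing the Kauffman bracket via state sum. There are 2^8 = 256 states.
For each crossing: s=0 is the vertical smoothing, s=1 horizontal. Crossing k contributes A^(sign_k * (1 - 2*s_k)); loop factor d = -A^2 - A^-2.
Tabulate the states by total A-exponent and number of loops L (A-exp: L × count):
  A^8: L=4 ×1
  A^6: L=3 ×8
  A^4: L=2 ×22, L=4 ×6
  A^2: L=1 ×23, L=3 ×29, L=5 ×4
  A^0: L=2 ×47, L=4 ×22, L=6 ×1
  A^-2: L=3 ×48, L=5 ×8
  A^-4: L=4 ×27, L=6 ×1
  A^-6: L=5 ×8
  A^-8: L=6 ×1
Each group contributes A^e * Σ count * d^(L-1):
Powers of d = -A^2 - A^-2: d^2 = A^4 + 2 + A^-4; d^3 = -A^6 - 3*A^2 - 3*A^-2 - A^-6; d^4 = A^8 + 4*A^4 + 6 + 4*A^-4 + A^-8; d^5 = -A^10 - 5*A^6 - 10*A^2 - 10*A^-2 - 5*A^-6 - A^-10.
  A^8 * (d^3) = -A^14 - 3*A^10 - 3*A^6 - A^2
  A^6 * (8*d^2) = 8*A^10 + 16*A^6 + 8*A^2
  A^4 * (22*d + 6*d^3) = -6*A^10 - 40*A^6 - 40*A^2 - 6*A^-2
  A^2 * (23 + 29*d^2 + 4*d^4) = 4*A^10 + 45*A^6 + 105*A^2 + 45*A^-2 + 4*A^-6
  A^0 * (47*d + 22*d^3 + d^5) = -A^10 - 27*A^6 - 123*A^2 - 123*A^-2 - 27*A^-6 - A^-10
  A^-2 * (48*d^2 + 8*d^4) = 8*A^6 + 80*A^2 + 144*A^-2 + 80*A^-6 + 8*A^-10
  A^-4 * (27*d^3 + d^5) = -A^6 - 32*A^2 - 91*A^-2 - 91*A^-6 - 32*A^-10 - A^-14
  A^-6 * (8*d^4) = 8*A^2 + 32*A^-2 + 48*A^-6 + 32*A^-10 + 8*A^-14
  A^-8 * (d^5) = -A^2 - 5*A^-2 - 10*A^-6 - 10*A^-10 - 5*A^-14 - A^-18
Summing the groups: <K> = -A^14 + 2*A^10 - 2*A^6 + 4*A^2 - 4*A^-2 + 4*A^-6 - 3*A^-10 + 2*A^-14 - A^-18
Normalise by the writhe: (-A^3)^(-w) = (-A^3)^(-2) = A^-6, so f(A) = A^-6 * <K> = -A^8 + 2*A^4 - 2 + 4*A^-4 - 4*A^-8 + 4*A^-12 - 3*A^-16 + 2*A^-20 - A^-24.
Substitute A = t^(-1/4), i.e. A^e → t^(-e/4): V(t) = -t^6 + 2*t^5 - 3*t^4 + 4*t^3 - 4*t^2 + 4*t - 2 + 2*t^-1 - t^-2

Answer: -t^6 + 2*t^5 - 3*t^4 + 4*t^3 - 4*t^2 + 4*t - 2 + 2*t^-1 - t^-2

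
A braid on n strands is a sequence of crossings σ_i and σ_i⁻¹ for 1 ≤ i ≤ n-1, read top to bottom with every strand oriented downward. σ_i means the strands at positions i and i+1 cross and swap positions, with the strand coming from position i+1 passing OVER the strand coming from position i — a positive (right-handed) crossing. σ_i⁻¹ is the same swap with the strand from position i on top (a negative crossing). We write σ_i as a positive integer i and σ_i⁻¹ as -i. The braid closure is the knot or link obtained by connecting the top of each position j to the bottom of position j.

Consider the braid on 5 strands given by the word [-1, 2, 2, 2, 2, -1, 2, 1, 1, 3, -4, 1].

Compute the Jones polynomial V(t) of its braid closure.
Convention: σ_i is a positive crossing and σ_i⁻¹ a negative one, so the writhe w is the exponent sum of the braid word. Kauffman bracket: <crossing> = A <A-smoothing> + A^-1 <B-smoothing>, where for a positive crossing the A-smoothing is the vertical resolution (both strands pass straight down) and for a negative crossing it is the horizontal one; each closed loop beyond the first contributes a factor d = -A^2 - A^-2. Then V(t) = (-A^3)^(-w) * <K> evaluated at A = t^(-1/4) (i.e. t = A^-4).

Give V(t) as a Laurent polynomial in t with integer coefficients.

-t^9 + t^8 - 2*t^7 + 3*t^6 - 2*t^5 + 2*t^4 - t^3 + t^2

Derivation:
The presented braid s1^-1 s2 s2 s2 s2 s1^-1 s2 s1 s1 s3 s4^-1 s1 on 5 strands reduces by inverse Markov moves (closure unchanged at each step):
  Deconjugate: the word is γ·β·γ⁻¹ with γ = s1^-1 (prefix) and γ⁻¹ = s1 (suffix); strip both.
  Destabilize: the word has the form β·s4^-1 where s4^-1 occurs only as the final letter (β ∈ B_4); drop it and the last strand → 4 strands.
  Destabilize: the word has the form β·s3 where s3 occurs only as the final letter (β ∈ B_3); drop it and the last strand → 3 strands.
Reduced to β = s2 s2 s2 s2 s1^-1 s2 s1 s1 on 3 strands, 8 crossings.
Compute on β:
Braid: s2 s2 s2 s2 s1^-1 s2 s1 s1 on 3 strands, 8 crossings.
Writhe w = (#positive) - (#negative) = 7 - 1 = 6.
Enumerate smoothing states for the bracket polynomial. There are 2^8 = 256 states.
Each crossing splits two ways (0=vertical, 1=horizontal). The state's weight is A^(#A-smoothings - #B-smoothings) * d^(loops - 1).
Tabulate the states by total A-exponent and number of loops L (A-exp: L × count):
  A^8: L=2 ×1
  A^6: L=1 ×5, L=3 ×3
  A^4: L=2 ×27, L=4 ×1
  A^2: L=1 ×18, L=3 ×38
  A^0: L=2 ×41, L=4 ×29
  A^-2: L=3 ×44, L=5 ×12
  A^-4: L=4 ×26, L=6 ×2
  A^-6: L=5 ×8
  A^-8: L=6 ×1
Each group contributes A^e * Σ count * d^(L-1):
Powers of d = -A^2 - A^-2: d^2 = A^4 + 2 + A^-4; d^3 = -A^6 - 3*A^2 - 3*A^-2 - A^-6; d^4 = A^8 + 4*A^4 + 6 + 4*A^-4 + A^-8; d^5 = -A^10 - 5*A^6 - 10*A^2 - 10*A^-2 - 5*A^-6 - A^-10.
  A^8 * (d) = -A^10 - A^6
  A^6 * (5 + 3*d^2) = 3*A^10 + 11*A^6 + 3*A^2
  A^4 * (27*d + d^3) = -A^10 - 30*A^6 - 30*A^2 - A^-2
  A^2 * (18 + 38*d^2) = 38*A^6 + 94*A^2 + 38*A^-2
  A^0 * (41*d + 29*d^3) = -29*A^6 - 128*A^2 - 128*A^-2 - 29*A^-6
  A^-2 * (44*d^2 + 12*d^4) = 12*A^6 + 92*A^2 + 160*A^-2 + 92*A^-6 + 12*A^-10
  A^-4 * (26*d^3 + 2*d^5) = -2*A^6 - 36*A^2 - 98*A^-2 - 98*A^-6 - 36*A^-10 - 2*A^-14
  A^-6 * (8*d^4) = 8*A^2 + 32*A^-2 + 48*A^-6 + 32*A^-10 + 8*A^-14
  A^-8 * (d^5) = -A^2 - 5*A^-2 - 10*A^-6 - 10*A^-10 - 5*A^-14 - A^-18
Summing the groups: <K> = A^10 - A^6 + 2*A^2 - 2*A^-2 + 3*A^-6 - 2*A^-10 + A^-14 - A^-18
Normalise by the writhe: (-A^3)^(-w) = (-A^3)^(-6) = A^-18, so f(A) = A^-18 * <K> = A^-8 - A^-12 + 2*A^-16 - 2*A^-20 + 3*A^-24 - 2*A^-28 + A^-32 - A^-36.
Substitute A = t^(-1/4), i.e. A^e → t^(-e/4): V(t) = -t^9 + t^8 - 2*t^7 + 3*t^6 - 2*t^5 + 2*t^4 - t^3 + t^2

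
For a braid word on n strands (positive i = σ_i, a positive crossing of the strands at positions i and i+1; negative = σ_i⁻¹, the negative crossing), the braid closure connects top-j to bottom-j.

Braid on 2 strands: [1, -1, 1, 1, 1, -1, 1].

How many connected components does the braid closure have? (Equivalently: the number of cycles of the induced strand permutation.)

1

Derivation:
Track the strand permutation on 2 strands, starting from identity.
  step 1: s1 swaps positions 1,2 -> [2 1]
  step 2: s1^-1 swaps positions 1,2 -> [1 2]
  step 3: s1 swaps positions 1,2 -> [2 1]
  step 4: s1 swaps positions 1,2 -> [1 2]
  step 5: s1 swaps positions 1,2 -> [2 1]
  step 6: s1^-1 swaps positions 1,2 -> [1 2]
  step 7: s1 swaps positions 1,2 -> [2 1]
Final permutation (position -> original strand): [2 1]
Closure components = cycle count of this permutation = 1.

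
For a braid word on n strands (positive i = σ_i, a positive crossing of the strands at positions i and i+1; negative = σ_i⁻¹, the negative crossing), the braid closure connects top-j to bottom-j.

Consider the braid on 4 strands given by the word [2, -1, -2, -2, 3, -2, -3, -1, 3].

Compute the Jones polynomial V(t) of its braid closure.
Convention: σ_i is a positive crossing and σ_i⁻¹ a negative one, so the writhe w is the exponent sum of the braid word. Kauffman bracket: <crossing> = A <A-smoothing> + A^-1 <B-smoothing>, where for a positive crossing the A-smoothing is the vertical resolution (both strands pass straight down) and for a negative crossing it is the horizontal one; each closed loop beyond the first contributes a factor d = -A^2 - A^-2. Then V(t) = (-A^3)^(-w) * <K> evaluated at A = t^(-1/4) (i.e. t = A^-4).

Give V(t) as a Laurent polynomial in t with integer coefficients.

t^-1 - t^-2 + 2*t^-3 - t^-4 + t^-5 - t^-6

Derivation:
Braid: s2 s1^-1 s2^-1 s2^-1 s3 s2^-1 s3^-1 s1^-1 s3 on 4 strands, 9 crossings.
Writhe w = (#positive) - (#negative) = 3 - 6 = -3.
State-sum expansion of <K>. There are 2^9 = 512 states.
Smooth each crossing (0=||, 1=⌣⌢); contribution A^(Σ sign_k(1-2s_k)) * d^(L-1).
Tabulate the states by total A-exponent and number of loops L (A-exp: L × count):
  A^9: L=4 ×1
  A^7: L=3 ×7, L=5 ×2
  A^5: L=2 ×17, L=4 ×19
  A^3: L=1 ×15, L=3 ×61, L=5 ×8
  A^1: L=2 ×80, L=4 ×44, L=6 ×2
  A^-1: L=1 ×28, L=3 ×84, L=5 ×14
  A^-3: L=2 ×49, L=4 ×34, L=6 ×1
  A^-5: L=1 ×6, L=3 ×26, L=5 ×4
  A^-7: L=2 ×5, L=4 ×4
  A^-9: L=3 ×1
Each group contributes A^e * Σ count * d^(L-1):
Powers of d = -A^2 - A^-2: d^2 = A^4 + 2 + A^-4; d^3 = -A^6 - 3*A^2 - 3*A^-2 - A^-6; d^4 = A^8 + 4*A^4 + 6 + 4*A^-4 + A^-8; d^5 = -A^10 - 5*A^6 - 10*A^2 - 10*A^-2 - 5*A^-6 - A^-10.
  A^9 * (d^3) = -A^15 - 3*A^11 - 3*A^7 - A^3
  A^7 * (7*d^2 + 2*d^4) = 2*A^15 + 15*A^11 + 26*A^7 + 15*A^3 + 2*A^-1
  A^5 * (17*d + 19*d^3) = -19*A^11 - 74*A^7 - 74*A^3 - 19*A^-1
  A^3 * (15 + 61*d^2 + 8*d^4) = 8*A^11 + 93*A^7 + 185*A^3 + 93*A^-1 + 8*A^-5
  A^1 * (80*d + 44*d^3 + 2*d^5) = -2*A^11 - 54*A^7 - 232*A^3 - 232*A^-1 - 54*A^-5 - 2*A^-9
  A^-1 * (28 + 84*d^2 + 14*d^4) = 14*A^7 + 140*A^3 + 280*A^-1 + 140*A^-5 + 14*A^-9
  A^-3 * (49*d + 34*d^3 + d^5) = -A^7 - 39*A^3 - 161*A^-1 - 161*A^-5 - 39*A^-9 - A^-13
  A^-5 * (6 + 26*d^2 + 4*d^4) = 4*A^3 + 42*A^-1 + 82*A^-5 + 42*A^-9 + 4*A^-13
  A^-7 * (5*d + 4*d^3) = -4*A^-1 - 17*A^-5 - 17*A^-9 - 4*A^-13
  A^-9 * (d^2) = A^-5 + 2*A^-9 + A^-13
Summing the groups: <K> = A^15 - A^11 + A^7 - 2*A^3 + A^-1 - A^-5
Normalise by the writhe: (-A^3)^(-w) = (-A^3)^(3) = -A^9, so f(A) = -A^9 * <K> = -A^24 + A^20 - A^16 + 2*A^12 - A^8 + A^4.
Substitute A = t^(-1/4), i.e. A^e → t^(-e/4): V(t) = t^-1 - t^-2 + 2*t^-3 - t^-4 + t^-5 - t^-6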